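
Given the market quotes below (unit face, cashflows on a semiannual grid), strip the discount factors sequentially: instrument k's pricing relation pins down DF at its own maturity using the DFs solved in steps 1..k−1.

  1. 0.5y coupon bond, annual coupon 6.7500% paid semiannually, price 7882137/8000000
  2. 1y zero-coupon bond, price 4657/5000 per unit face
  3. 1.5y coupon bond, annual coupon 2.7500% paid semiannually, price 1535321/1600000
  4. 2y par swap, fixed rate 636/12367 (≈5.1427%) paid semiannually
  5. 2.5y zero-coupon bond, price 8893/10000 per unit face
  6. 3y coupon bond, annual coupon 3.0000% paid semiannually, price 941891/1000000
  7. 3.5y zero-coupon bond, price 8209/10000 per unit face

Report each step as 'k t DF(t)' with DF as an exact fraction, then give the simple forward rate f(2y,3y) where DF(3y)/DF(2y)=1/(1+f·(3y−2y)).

step 1 [0.5y] bond c/2=27/800: DF=(7882137/8000000 − 27/800·(0))/(1+27/800) = 9531/10000 ≈ 0.953100
step 2 [1y] zero: DF = P = 4657/5000 ≈ 0.931400
step 3 [1.5y] bond c/2=11/800: DF=(1535321/1600000 − 11/800·(0.953100+0.931400))/(1+11/800) = 921/1000 ≈ 0.921000
step 4 [2y] swap r/2=318/12367: DF=(1 − 318/12367·(0.953100+0.931400+0.921000))/(1+318/12367) = 4523/5000 ≈ 0.904600
step 5 [2.5y] zero: DF = P = 8893/10000 ≈ 0.889300
step 6 [3y] bond c/2=3/200: DF=(941891/1000000 − 3/200·(0.953100+0.931400+0.921000+0.904600+0.889300))/(1+3/200) = 43/50 ≈ 0.860000
step 7 [3.5y] zero: DF = P = 8209/10000 ≈ 0.820900

1 1/2 9531/10000
2 1 4657/5000
3 3/2 921/1000
4 2 4523/5000
5 5/2 8893/10000
6 3 43/50
7 7/2 8209/10000
f(2y,3y) = ((4523/5000)/(43/50) − 1)/(1) = 223/4300 ≈ 5.1860%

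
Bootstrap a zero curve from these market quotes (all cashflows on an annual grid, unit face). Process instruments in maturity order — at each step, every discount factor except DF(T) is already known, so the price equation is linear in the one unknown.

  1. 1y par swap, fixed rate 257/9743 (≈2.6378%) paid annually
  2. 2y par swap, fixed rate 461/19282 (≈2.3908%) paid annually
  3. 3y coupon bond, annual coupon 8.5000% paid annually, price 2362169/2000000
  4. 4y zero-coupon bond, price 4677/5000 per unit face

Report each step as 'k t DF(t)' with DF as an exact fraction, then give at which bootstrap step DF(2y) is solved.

step 1 [1y] swap r/1=257/9743: DF=(1 − 257/9743·(0))/(1+257/9743) = 9743/10000 ≈ 0.974300
step 2 [2y] swap r/1=461/19282: DF=(1 − 461/19282·(0.974300))/(1+461/19282) = 9539/10000 ≈ 0.953900
step 3 [3y] bond c/1=17/200: DF=(2362169/2000000 − 17/200·(0.974300+0.953900))/(1+17/200) = 15/16 ≈ 0.937500
step 4 [4y] zero: DF = P = 4677/5000 ≈ 0.935400

1 1 9743/10000
2 2 9539/10000
3 3 15/16
4 4 4677/5000
DF(2y) is solved at step 2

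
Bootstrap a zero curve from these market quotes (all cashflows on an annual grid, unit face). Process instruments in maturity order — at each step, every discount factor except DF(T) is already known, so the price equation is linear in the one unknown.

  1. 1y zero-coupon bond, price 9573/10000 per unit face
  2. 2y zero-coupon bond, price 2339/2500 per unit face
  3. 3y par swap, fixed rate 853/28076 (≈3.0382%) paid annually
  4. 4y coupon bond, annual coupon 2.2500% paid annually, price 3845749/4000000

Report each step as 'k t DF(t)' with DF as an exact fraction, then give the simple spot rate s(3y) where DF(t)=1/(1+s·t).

1 1 9573/10000
2 2 2339/2500
3 3 9147/10000
4 4 1757/2000
s(3y) = (1/(9147/10000) − 1)/(3) = 853/27441 ≈ 3.1085%

step 1 [1y] zero: DF = P = 9573/10000 ≈ 0.957300
step 2 [2y] zero: DF = P = 2339/2500 ≈ 0.935600
step 3 [3y] swap r/1=853/28076: DF=(1 − 853/28076·(0.957300+0.935600))/(1+853/28076) = 9147/10000 ≈ 0.914700
step 4 [4y] bond c/1=9/400: DF=(3845749/4000000 − 9/400·(0.957300+0.935600+0.914700))/(1+9/400) = 1757/2000 ≈ 0.878500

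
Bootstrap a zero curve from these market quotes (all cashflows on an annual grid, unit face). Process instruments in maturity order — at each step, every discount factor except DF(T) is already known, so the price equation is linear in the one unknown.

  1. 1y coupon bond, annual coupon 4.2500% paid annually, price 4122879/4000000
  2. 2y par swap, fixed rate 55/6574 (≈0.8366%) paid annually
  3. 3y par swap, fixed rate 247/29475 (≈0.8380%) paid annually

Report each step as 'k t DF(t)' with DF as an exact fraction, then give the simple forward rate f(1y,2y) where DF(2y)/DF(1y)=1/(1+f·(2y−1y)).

1 1 9887/10000
2 2 1967/2000
3 3 9753/10000
f(1y,2y) = ((9887/10000)/(1967/2000) − 1)/(1) = 52/9835 ≈ 0.5287%

step 1 [1y] bond c/1=17/400: DF=(4122879/4000000 − 17/400·(0))/(1+17/400) = 9887/10000 ≈ 0.988700
step 2 [2y] swap r/1=55/6574: DF=(1 − 55/6574·(0.988700))/(1+55/6574) = 1967/2000 ≈ 0.983500
step 3 [3y] swap r/1=247/29475: DF=(1 − 247/29475·(0.988700+0.983500))/(1+247/29475) = 9753/10000 ≈ 0.975300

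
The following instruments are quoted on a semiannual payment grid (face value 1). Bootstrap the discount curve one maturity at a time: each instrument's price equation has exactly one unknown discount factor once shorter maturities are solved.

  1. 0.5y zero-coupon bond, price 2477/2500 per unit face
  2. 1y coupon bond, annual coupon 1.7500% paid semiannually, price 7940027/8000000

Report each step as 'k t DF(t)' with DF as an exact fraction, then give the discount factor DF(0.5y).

1 1/2 2477/2500
2 1 9753/10000
DF(0.5y) = 2477/2500 ≈ 0.990800

step 1 [0.5y] zero: DF = P = 2477/2500 ≈ 0.990800
step 2 [1y] bond c/2=7/800: DF=(7940027/8000000 − 7/800·(0.990800))/(1+7/800) = 9753/10000 ≈ 0.975300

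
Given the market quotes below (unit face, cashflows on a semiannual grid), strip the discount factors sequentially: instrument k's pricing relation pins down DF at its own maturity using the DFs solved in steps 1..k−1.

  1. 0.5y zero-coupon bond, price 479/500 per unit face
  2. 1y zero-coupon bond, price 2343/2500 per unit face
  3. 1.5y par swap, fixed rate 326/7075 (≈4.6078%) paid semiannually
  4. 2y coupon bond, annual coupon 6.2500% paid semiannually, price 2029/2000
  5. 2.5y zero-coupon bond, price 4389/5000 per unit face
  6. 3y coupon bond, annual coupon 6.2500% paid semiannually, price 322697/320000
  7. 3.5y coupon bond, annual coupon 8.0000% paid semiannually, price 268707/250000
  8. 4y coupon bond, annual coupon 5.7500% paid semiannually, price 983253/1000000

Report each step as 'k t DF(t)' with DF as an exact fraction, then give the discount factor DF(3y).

step 1 [0.5y] zero: DF = P = 479/500 ≈ 0.958000
step 2 [1y] zero: DF = P = 2343/2500 ≈ 0.937200
step 3 [1.5y] swap r/2=163/7075: DF=(1 − 163/7075·(0.958000+0.937200))/(1+163/7075) = 2337/2500 ≈ 0.934800
step 4 [2y] bond c/2=1/32: DF=(2029/2000 − 1/32·(0.958000+0.937200+0.934800))/(1+1/32) = 449/500 ≈ 0.898000
step 5 [2.5y] zero: DF = P = 4389/5000 ≈ 0.877800
step 6 [3y] bond c/2=1/32: DF=(322697/320000 − 1/32·(0.958000+0.937200+0.934800+0.898000+0.877800))/(1+1/32) = 8383/10000 ≈ 0.838300
step 7 [3.5y] bond c/2=1/25: DF=(268707/250000 − 1/25·(0.958000+0.937200+0.934800+0.898000+0.877800+0.838300))/(1+1/25) = 8241/10000 ≈ 0.824100
step 8 [4y] bond c/2=23/800: DF=(983253/1000000 − 23/800·(0.958000+0.937200+0.934800+0.898000+0.877800+0.838300+0.824100))/(1+23/800) = 3903/5000 ≈ 0.780600

1 1/2 479/500
2 1 2343/2500
3 3/2 2337/2500
4 2 449/500
5 5/2 4389/5000
6 3 8383/10000
7 7/2 8241/10000
8 4 3903/5000
DF(3y) = 8383/10000 ≈ 0.838300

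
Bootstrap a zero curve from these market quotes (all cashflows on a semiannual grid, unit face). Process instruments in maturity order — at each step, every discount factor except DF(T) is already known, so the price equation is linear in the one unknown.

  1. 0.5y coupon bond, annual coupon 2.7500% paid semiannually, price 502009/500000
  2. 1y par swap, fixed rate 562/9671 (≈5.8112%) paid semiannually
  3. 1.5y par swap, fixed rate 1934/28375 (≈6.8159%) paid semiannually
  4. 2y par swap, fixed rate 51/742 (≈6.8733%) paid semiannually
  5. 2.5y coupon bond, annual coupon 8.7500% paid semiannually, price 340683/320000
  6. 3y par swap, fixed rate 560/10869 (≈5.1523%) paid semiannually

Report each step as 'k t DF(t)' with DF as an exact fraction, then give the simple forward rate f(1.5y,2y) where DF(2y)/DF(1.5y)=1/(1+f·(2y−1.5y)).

1 1/2 619/625
2 1 4719/5000
3 3/2 9033/10000
4 2 349/400
5 5/2 1729/2000
6 3 43/50
f(1.5y,2y) = ((9033/10000)/(349/400) − 1)/(1/2) = 616/8725 ≈ 7.0602%

step 1 [0.5y] bond c/2=11/800: DF=(502009/500000 − 11/800·(0))/(1+11/800) = 619/625 ≈ 0.990400
step 2 [1y] swap r/2=281/9671: DF=(1 − 281/9671·(0.990400))/(1+281/9671) = 4719/5000 ≈ 0.943800
step 3 [1.5y] swap r/2=967/28375: DF=(1 − 967/28375·(0.990400+0.943800))/(1+967/28375) = 9033/10000 ≈ 0.903300
step 4 [2y] swap r/2=51/1484: DF=(1 − 51/1484·(0.990400+0.943800+0.903300))/(1+51/1484) = 349/400 ≈ 0.872500
step 5 [2.5y] bond c/2=7/160: DF=(340683/320000 − 7/160·(0.990400+0.943800+0.903300+0.872500))/(1+7/160) = 1729/2000 ≈ 0.864500
step 6 [3y] swap r/2=280/10869: DF=(1 − 280/10869·(0.990400+0.943800+0.903300+0.872500+0.864500))/(1+280/10869) = 43/50 ≈ 0.860000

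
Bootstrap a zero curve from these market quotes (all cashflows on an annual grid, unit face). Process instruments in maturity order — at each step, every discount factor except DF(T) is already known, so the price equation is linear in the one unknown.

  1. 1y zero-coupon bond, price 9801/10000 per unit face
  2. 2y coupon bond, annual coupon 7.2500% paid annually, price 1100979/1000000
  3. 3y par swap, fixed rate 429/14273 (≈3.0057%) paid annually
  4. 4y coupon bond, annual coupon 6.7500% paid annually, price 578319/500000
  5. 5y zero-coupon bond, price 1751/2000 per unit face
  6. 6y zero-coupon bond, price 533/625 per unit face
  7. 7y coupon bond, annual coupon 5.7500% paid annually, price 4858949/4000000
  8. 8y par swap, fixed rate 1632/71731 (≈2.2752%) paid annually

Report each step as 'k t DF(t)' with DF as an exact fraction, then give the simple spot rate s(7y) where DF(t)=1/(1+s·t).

step 1 [1y] zero: DF = P = 9801/10000 ≈ 0.980100
step 2 [2y] bond c/1=29/400: DF=(1100979/1000000 − 29/400·(0.980100))/(1+29/400) = 9603/10000 ≈ 0.960300
step 3 [3y] swap r/1=429/14273: DF=(1 − 429/14273·(0.980100+0.960300))/(1+429/14273) = 4571/5000 ≈ 0.914200
step 4 [4y] bond c/1=27/400: DF=(578319/500000 − 27/400·(0.980100+0.960300+0.914200))/(1+27/400) = 903/1000 ≈ 0.903000
step 5 [5y] zero: DF = P = 1751/2000 ≈ 0.875500
step 6 [6y] zero: DF = P = 533/625 ≈ 0.852800
step 7 [7y] bond c/1=23/400: DF=(4858949/4000000 − 23/400·(0.980100+0.960300+0.914200+0.903000+0.875500+0.852800))/(1+23/400) = 1063/1250 ≈ 0.850400
step 8 [8y] swap r/1=1632/71731: DF=(1 − 1632/71731·(0.980100+0.960300+0.914200+0.903000+0.875500+0.852800+0.850400))/(1+1632/71731) = 523/625 ≈ 0.836800

1 1 9801/10000
2 2 9603/10000
3 3 4571/5000
4 4 903/1000
5 5 1751/2000
6 6 533/625
7 7 1063/1250
8 8 523/625
s(7y) = (1/(1063/1250) − 1)/(7) = 187/7441 ≈ 2.5131%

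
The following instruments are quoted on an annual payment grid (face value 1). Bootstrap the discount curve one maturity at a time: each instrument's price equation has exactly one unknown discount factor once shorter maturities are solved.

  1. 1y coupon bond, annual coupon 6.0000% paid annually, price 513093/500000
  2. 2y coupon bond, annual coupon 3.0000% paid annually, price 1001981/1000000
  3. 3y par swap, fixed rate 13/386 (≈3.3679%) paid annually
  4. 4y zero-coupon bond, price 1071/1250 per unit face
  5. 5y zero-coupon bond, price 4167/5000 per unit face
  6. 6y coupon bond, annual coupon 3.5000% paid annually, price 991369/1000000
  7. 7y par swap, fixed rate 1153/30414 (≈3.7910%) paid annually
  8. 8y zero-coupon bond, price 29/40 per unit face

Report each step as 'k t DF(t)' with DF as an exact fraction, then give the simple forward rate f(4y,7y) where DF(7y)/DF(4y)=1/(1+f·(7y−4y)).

step 1 [1y] bond c/1=3/50: DF=(513093/500000 − 3/50·(0))/(1+3/50) = 9681/10000 ≈ 0.968100
step 2 [2y] bond c/1=3/100: DF=(1001981/1000000 − 3/100·(0.968100))/(1+3/100) = 4723/5000 ≈ 0.944600
step 3 [3y] swap r/1=13/386: DF=(1 − 13/386·(0.968100+0.944600))/(1+13/386) = 9051/10000 ≈ 0.905100
step 4 [4y] zero: DF = P = 1071/1250 ≈ 0.856800
step 5 [5y] zero: DF = P = 4167/5000 ≈ 0.833400
step 6 [6y] bond c/1=7/200: DF=(991369/1000000 − 7/200·(0.968100+0.944600+0.905100+0.856800+0.833400))/(1+7/200) = 4027/5000 ≈ 0.805400
step 7 [7y] swap r/1=1153/30414: DF=(1 − 1153/30414·(0.968100+0.944600+0.905100+0.856800+0.833400+0.805400))/(1+1153/30414) = 3847/5000 ≈ 0.769400
step 8 [8y] zero: DF = P = 29/40 ≈ 0.725000

1 1 9681/10000
2 2 4723/5000
3 3 9051/10000
4 4 1071/1250
5 5 4167/5000
6 6 4027/5000
7 7 3847/5000
8 8 29/40
f(4y,7y) = ((1071/1250)/(3847/5000) − 1)/(3) = 437/11541 ≈ 3.7865%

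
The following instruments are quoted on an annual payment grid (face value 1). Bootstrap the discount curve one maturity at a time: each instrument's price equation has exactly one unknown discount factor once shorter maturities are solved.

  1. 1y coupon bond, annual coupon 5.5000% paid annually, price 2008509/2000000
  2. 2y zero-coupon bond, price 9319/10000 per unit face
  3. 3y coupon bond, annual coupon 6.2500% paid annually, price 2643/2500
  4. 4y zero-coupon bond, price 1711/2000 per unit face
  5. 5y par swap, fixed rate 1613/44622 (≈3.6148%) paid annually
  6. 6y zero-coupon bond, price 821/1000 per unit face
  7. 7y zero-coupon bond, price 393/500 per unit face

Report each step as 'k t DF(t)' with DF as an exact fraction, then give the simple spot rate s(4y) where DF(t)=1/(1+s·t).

step 1 [1y] bond c/1=11/200: DF=(2008509/2000000 − 11/200·(0))/(1+11/200) = 9519/10000 ≈ 0.951900
step 2 [2y] zero: DF = P = 9319/10000 ≈ 0.931900
step 3 [3y] bond c/1=1/16: DF=(2643/2500 − 1/16·(0.951900+0.931900))/(1+1/16) = 4421/5000 ≈ 0.884200
step 4 [4y] zero: DF = P = 1711/2000 ≈ 0.855500
step 5 [5y] swap r/1=1613/44622: DF=(1 − 1613/44622·(0.951900+0.931900+0.884200+0.855500))/(1+1613/44622) = 8387/10000 ≈ 0.838700
step 6 [6y] zero: DF = P = 821/1000 ≈ 0.821000
step 7 [7y] zero: DF = P = 393/500 ≈ 0.786000

1 1 9519/10000
2 2 9319/10000
3 3 4421/5000
4 4 1711/2000
5 5 8387/10000
6 6 821/1000
7 7 393/500
s(4y) = (1/(1711/2000) − 1)/(4) = 289/6844 ≈ 4.2227%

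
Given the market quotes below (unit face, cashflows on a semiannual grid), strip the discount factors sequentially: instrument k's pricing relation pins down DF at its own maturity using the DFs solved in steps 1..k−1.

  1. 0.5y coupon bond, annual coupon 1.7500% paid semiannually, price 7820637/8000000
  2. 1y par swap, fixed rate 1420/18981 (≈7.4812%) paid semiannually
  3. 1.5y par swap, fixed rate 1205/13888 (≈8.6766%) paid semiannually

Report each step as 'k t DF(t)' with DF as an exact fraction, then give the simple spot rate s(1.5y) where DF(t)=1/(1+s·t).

1 1/2 9691/10000
2 1 929/1000
3 3/2 1759/2000
s(1.5y) = (1/(1759/2000) − 1)/(3/2) = 482/5277 ≈ 9.1340%

step 1 [0.5y] bond c/2=7/800: DF=(7820637/8000000 − 7/800·(0))/(1+7/800) = 9691/10000 ≈ 0.969100
step 2 [1y] swap r/2=710/18981: DF=(1 − 710/18981·(0.969100))/(1+710/18981) = 929/1000 ≈ 0.929000
step 3 [1.5y] swap r/2=1205/27776: DF=(1 − 1205/27776·(0.969100+0.929000))/(1+1205/27776) = 1759/2000 ≈ 0.879500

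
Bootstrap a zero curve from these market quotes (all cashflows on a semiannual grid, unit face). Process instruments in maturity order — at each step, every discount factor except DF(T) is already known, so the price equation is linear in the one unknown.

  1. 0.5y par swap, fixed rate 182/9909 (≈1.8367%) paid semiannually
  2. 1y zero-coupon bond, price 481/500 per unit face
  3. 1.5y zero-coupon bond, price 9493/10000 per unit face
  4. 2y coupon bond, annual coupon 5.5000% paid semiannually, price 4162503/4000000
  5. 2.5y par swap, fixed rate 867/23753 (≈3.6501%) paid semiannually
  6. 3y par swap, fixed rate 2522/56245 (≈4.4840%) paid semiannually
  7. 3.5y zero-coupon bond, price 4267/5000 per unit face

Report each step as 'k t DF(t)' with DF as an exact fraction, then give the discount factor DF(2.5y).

1 1/2 9909/10000
2 1 481/500
3 3/2 9493/10000
4 2 9351/10000
5 5/2 9133/10000
6 3 8739/10000
7 7/2 4267/5000
DF(2.5y) = 9133/10000 ≈ 0.913300

step 1 [0.5y] swap r/2=91/9909: DF=(1 − 91/9909·(0))/(1+91/9909) = 9909/10000 ≈ 0.990900
step 2 [1y] zero: DF = P = 481/500 ≈ 0.962000
step 3 [1.5y] zero: DF = P = 9493/10000 ≈ 0.949300
step 4 [2y] bond c/2=11/400: DF=(4162503/4000000 − 11/400·(0.990900+0.962000+0.949300))/(1+11/400) = 9351/10000 ≈ 0.935100
step 5 [2.5y] swap r/2=867/47506: DF=(1 − 867/47506·(0.990900+0.962000+0.949300+0.935100))/(1+867/47506) = 9133/10000 ≈ 0.913300
step 6 [3y] swap r/2=1261/56245: DF=(1 − 1261/56245·(0.990900+0.962000+0.949300+0.935100+0.913300))/(1+1261/56245) = 8739/10000 ≈ 0.873900
step 7 [3.5y] zero: DF = P = 4267/5000 ≈ 0.853400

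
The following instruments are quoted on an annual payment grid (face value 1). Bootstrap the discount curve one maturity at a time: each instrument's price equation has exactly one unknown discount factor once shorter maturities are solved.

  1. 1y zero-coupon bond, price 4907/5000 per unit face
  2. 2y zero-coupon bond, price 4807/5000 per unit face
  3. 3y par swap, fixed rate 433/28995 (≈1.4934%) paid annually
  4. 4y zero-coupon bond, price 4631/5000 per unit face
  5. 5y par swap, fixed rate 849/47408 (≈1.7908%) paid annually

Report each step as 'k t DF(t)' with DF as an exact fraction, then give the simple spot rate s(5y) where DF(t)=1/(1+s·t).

1 1 4907/5000
2 2 4807/5000
3 3 9567/10000
4 4 4631/5000
5 5 9151/10000
s(5y) = (1/(9151/10000) − 1)/(5) = 849/45755 ≈ 1.8555%

step 1 [1y] zero: DF = P = 4907/5000 ≈ 0.981400
step 2 [2y] zero: DF = P = 4807/5000 ≈ 0.961400
step 3 [3y] swap r/1=433/28995: DF=(1 − 433/28995·(0.981400+0.961400))/(1+433/28995) = 9567/10000 ≈ 0.956700
step 4 [4y] zero: DF = P = 4631/5000 ≈ 0.926200
step 5 [5y] swap r/1=849/47408: DF=(1 − 849/47408·(0.981400+0.961400+0.956700+0.926200))/(1+849/47408) = 9151/10000 ≈ 0.915100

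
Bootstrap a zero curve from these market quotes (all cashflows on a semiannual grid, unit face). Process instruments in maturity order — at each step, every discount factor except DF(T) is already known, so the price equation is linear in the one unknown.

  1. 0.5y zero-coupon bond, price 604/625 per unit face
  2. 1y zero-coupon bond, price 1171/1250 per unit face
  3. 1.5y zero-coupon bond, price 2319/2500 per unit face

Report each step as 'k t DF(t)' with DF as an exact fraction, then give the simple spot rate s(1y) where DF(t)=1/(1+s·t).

step 1 [0.5y] zero: DF = P = 604/625 ≈ 0.966400
step 2 [1y] zero: DF = P = 1171/1250 ≈ 0.936800
step 3 [1.5y] zero: DF = P = 2319/2500 ≈ 0.927600

1 1/2 604/625
2 1 1171/1250
3 3/2 2319/2500
s(1y) = (1/(1171/1250) − 1)/(1) = 79/1171 ≈ 6.7464%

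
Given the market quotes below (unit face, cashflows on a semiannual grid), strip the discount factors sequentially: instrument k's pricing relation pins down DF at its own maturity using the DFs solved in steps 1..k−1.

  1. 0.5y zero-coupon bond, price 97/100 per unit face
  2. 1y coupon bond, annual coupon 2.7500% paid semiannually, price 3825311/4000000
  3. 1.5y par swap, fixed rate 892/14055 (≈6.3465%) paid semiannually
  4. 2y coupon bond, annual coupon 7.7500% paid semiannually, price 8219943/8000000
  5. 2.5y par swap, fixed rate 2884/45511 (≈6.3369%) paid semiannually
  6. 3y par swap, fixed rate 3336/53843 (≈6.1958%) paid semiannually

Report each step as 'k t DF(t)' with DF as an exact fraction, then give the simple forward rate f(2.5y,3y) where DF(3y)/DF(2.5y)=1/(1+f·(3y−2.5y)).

step 1 [0.5y] zero: DF = P = 97/100 ≈ 0.970000
step 2 [1y] bond c/2=11/800: DF=(3825311/4000000 − 11/800·(0.970000))/(1+11/800) = 4651/5000 ≈ 0.930200
step 3 [1.5y] swap r/2=446/14055: DF=(1 − 446/14055·(0.970000+0.930200))/(1+446/14055) = 2277/2500 ≈ 0.910800
step 4 [2y] bond c/2=31/800: DF=(8219943/8000000 − 31/800·(0.970000+0.930200+0.910800))/(1+31/800) = 8843/10000 ≈ 0.884300
step 5 [2.5y] swap r/2=1442/45511: DF=(1 − 1442/45511·(0.970000+0.930200+0.910800+0.884300))/(1+1442/45511) = 4279/5000 ≈ 0.855800
step 6 [3y] swap r/2=1668/53843: DF=(1 − 1668/53843·(0.970000+0.930200+0.910800+0.884300+0.855800))/(1+1668/53843) = 2083/2500 ≈ 0.833200

1 1/2 97/100
2 1 4651/5000
3 3/2 2277/2500
4 2 8843/10000
5 5/2 4279/5000
6 3 2083/2500
f(2.5y,3y) = ((4279/5000)/(2083/2500) − 1)/(1/2) = 113/2083 ≈ 5.4249%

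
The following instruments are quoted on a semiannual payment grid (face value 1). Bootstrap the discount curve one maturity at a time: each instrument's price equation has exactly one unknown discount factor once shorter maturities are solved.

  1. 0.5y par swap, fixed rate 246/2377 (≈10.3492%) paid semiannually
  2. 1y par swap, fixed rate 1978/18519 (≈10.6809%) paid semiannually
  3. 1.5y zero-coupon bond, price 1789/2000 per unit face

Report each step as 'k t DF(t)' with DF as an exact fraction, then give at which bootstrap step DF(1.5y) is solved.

step 1 [0.5y] swap r/2=123/2377: DF=(1 − 123/2377·(0))/(1+123/2377) = 2377/2500 ≈ 0.950800
step 2 [1y] swap r/2=989/18519: DF=(1 − 989/18519·(0.950800))/(1+989/18519) = 9011/10000 ≈ 0.901100
step 3 [1.5y] zero: DF = P = 1789/2000 ≈ 0.894500

1 1/2 2377/2500
2 1 9011/10000
3 3/2 1789/2000
DF(1.5y) is solved at step 3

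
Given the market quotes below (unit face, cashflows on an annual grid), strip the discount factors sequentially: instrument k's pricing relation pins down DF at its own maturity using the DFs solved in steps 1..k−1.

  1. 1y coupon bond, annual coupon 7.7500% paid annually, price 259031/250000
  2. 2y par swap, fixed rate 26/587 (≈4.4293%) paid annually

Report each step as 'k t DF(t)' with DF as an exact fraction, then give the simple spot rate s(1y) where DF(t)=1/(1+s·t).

1 1 601/625
2 2 573/625
s(1y) = (1/(601/625) − 1)/(1) = 24/601 ≈ 3.9933%

step 1 [1y] bond c/1=31/400: DF=(259031/250000 − 31/400·(0))/(1+31/400) = 601/625 ≈ 0.961600
step 2 [2y] swap r/1=26/587: DF=(1 − 26/587·(0.961600))/(1+26/587) = 573/625 ≈ 0.916800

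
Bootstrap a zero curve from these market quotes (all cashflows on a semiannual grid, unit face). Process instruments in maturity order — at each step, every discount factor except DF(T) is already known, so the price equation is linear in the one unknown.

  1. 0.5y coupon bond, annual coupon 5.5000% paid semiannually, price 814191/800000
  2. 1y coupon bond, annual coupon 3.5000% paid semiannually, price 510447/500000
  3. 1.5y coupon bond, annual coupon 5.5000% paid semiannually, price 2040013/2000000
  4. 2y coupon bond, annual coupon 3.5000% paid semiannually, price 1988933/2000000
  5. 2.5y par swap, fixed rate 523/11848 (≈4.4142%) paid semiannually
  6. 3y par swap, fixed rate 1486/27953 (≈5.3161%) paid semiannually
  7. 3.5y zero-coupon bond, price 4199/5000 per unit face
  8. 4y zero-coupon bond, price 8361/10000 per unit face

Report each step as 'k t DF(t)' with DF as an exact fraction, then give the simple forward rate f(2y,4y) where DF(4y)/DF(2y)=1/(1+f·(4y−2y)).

1 1/2 1981/2000
2 1 9863/10000
3 3/2 4699/5000
4 2 1159/1250
5 5/2 4477/5000
6 3 4257/5000
7 7/2 4199/5000
8 4 8361/10000
f(2y,4y) = ((1159/1250)/(8361/10000) − 1)/(2) = 911/16722 ≈ 5.4479%

step 1 [0.5y] bond c/2=11/400: DF=(814191/800000 − 11/400·(0))/(1+11/400) = 1981/2000 ≈ 0.990500
step 2 [1y] bond c/2=7/400: DF=(510447/500000 − 7/400·(0.990500))/(1+7/400) = 9863/10000 ≈ 0.986300
step 3 [1.5y] bond c/2=11/400: DF=(2040013/2000000 − 11/400·(0.990500+0.986300))/(1+11/400) = 4699/5000 ≈ 0.939800
step 4 [2y] bond c/2=7/400: DF=(1988933/2000000 − 7/400·(0.990500+0.986300+0.939800))/(1+7/400) = 1159/1250 ≈ 0.927200
step 5 [2.5y] swap r/2=523/23696: DF=(1 − 523/23696·(0.990500+0.986300+0.939800+0.927200))/(1+523/23696) = 4477/5000 ≈ 0.895400
step 6 [3y] swap r/2=743/27953: DF=(1 − 743/27953·(0.990500+0.986300+0.939800+0.927200+0.895400))/(1+743/27953) = 4257/5000 ≈ 0.851400
step 7 [3.5y] zero: DF = P = 4199/5000 ≈ 0.839800
step 8 [4y] zero: DF = P = 8361/10000 ≈ 0.836100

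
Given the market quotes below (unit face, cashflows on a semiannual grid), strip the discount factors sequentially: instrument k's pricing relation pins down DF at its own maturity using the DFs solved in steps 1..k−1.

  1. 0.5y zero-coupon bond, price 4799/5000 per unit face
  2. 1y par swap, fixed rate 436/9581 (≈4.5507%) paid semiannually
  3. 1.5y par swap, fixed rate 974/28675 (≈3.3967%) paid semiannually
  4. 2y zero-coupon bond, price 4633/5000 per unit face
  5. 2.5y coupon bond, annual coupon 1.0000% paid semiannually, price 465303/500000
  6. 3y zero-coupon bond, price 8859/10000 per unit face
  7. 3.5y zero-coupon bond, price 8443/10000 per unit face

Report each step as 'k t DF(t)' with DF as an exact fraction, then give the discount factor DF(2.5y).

1 1/2 4799/5000
2 1 2391/2500
3 3/2 9513/10000
4 2 4633/5000
5 5/2 9071/10000
6 3 8859/10000
7 7/2 8443/10000
DF(2.5y) = 9071/10000 ≈ 0.907100

step 1 [0.5y] zero: DF = P = 4799/5000 ≈ 0.959800
step 2 [1y] swap r/2=218/9581: DF=(1 − 218/9581·(0.959800))/(1+218/9581) = 2391/2500 ≈ 0.956400
step 3 [1.5y] swap r/2=487/28675: DF=(1 − 487/28675·(0.959800+0.956400))/(1+487/28675) = 9513/10000 ≈ 0.951300
step 4 [2y] zero: DF = P = 4633/5000 ≈ 0.926600
step 5 [2.5y] bond c/2=1/200: DF=(465303/500000 − 1/200·(0.959800+0.956400+0.951300+0.926600))/(1+1/200) = 9071/10000 ≈ 0.907100
step 6 [3y] zero: DF = P = 8859/10000 ≈ 0.885900
step 7 [3.5y] zero: DF = P = 8443/10000 ≈ 0.844300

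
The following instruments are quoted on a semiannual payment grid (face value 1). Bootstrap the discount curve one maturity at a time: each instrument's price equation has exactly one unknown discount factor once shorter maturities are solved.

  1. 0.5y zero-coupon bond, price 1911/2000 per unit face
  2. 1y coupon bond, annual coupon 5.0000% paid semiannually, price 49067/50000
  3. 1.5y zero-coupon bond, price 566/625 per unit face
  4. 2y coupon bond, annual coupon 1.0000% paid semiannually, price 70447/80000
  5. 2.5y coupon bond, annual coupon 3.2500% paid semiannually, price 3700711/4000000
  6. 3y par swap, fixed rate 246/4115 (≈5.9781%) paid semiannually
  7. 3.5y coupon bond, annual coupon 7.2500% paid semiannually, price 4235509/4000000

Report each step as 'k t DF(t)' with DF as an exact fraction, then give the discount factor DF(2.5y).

step 1 [0.5y] zero: DF = P = 1911/2000 ≈ 0.955500
step 2 [1y] bond c/2=1/40: DF=(49067/50000 − 1/40·(0.955500))/(1+1/40) = 9341/10000 ≈ 0.934100
step 3 [1.5y] zero: DF = P = 566/625 ≈ 0.905600
step 4 [2y] bond c/2=1/200: DF=(70447/80000 − 1/200·(0.955500+0.934100+0.905600))/(1+1/200) = 8623/10000 ≈ 0.862300
step 5 [2.5y] bond c/2=13/800: DF=(3700711/4000000 − 13/800·(0.955500+0.934100+0.905600+0.862300))/(1+13/800) = 8519/10000 ≈ 0.851900
step 6 [3y] swap r/2=123/4115: DF=(1 − 123/4115·(0.955500+0.934100+0.905600+0.862300+0.851900))/(1+123/4115) = 8401/10000 ≈ 0.840100
step 7 [3.5y] bond c/2=29/800: DF=(4235509/4000000 − 29/800·(0.955500+0.934100+0.905600+0.862300+0.851900+0.840100))/(1+29/800) = 8347/10000 ≈ 0.834700

1 1/2 1911/2000
2 1 9341/10000
3 3/2 566/625
4 2 8623/10000
5 5/2 8519/10000
6 3 8401/10000
7 7/2 8347/10000
DF(2.5y) = 8519/10000 ≈ 0.851900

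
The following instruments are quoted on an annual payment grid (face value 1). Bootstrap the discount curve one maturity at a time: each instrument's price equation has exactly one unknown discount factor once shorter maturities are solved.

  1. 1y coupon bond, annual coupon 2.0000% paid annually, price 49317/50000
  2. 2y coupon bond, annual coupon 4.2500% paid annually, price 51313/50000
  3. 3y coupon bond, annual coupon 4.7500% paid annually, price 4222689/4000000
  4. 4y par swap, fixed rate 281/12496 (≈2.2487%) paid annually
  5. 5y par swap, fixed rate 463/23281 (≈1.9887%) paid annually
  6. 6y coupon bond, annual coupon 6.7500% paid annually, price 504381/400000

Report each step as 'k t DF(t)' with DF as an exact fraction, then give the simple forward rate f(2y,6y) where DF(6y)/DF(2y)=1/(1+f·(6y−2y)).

step 1 [1y] bond c/1=1/50: DF=(49317/50000 − 1/50·(0))/(1+1/50) = 967/1000 ≈ 0.967000
step 2 [2y] bond c/1=17/400: DF=(51313/50000 − 17/400·(0.967000))/(1+17/400) = 189/200 ≈ 0.945000
step 3 [3y] bond c/1=19/400: DF=(4222689/4000000 − 19/400·(0.967000+0.945000))/(1+19/400) = 9211/10000 ≈ 0.921100
step 4 [4y] swap r/1=281/12496: DF=(1 − 281/12496·(0.967000+0.945000+0.921100))/(1+281/12496) = 9157/10000 ≈ 0.915700
step 5 [5y] swap r/1=463/23281: DF=(1 − 463/23281·(0.967000+0.945000+0.921100+0.915700))/(1+463/23281) = 4537/5000 ≈ 0.907400
step 6 [6y] bond c/1=27/400: DF=(504381/400000 − 27/400·(0.967000+0.945000+0.921100+0.915700+0.907400))/(1+27/400) = 2217/2500 ≈ 0.886800

1 1 967/1000
2 2 189/200
3 3 9211/10000
4 4 9157/10000
5 5 4537/5000
6 6 2217/2500
f(2y,6y) = ((189/200)/(2217/2500) − 1)/(4) = 97/5912 ≈ 1.6407%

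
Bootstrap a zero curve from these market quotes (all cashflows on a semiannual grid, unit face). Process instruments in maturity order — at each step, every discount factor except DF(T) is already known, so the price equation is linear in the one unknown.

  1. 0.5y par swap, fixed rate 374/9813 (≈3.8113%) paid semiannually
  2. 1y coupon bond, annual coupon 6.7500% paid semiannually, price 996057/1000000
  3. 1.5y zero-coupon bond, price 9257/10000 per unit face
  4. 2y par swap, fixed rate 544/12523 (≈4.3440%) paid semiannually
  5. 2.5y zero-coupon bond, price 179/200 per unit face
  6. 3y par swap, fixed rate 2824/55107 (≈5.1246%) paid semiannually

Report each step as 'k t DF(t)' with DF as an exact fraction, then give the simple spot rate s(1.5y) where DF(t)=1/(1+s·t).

step 1 [0.5y] swap r/2=187/9813: DF=(1 − 187/9813·(0))/(1+187/9813) = 9813/10000 ≈ 0.981300
step 2 [1y] bond c/2=27/800: DF=(996057/1000000 − 27/800·(0.981300))/(1+27/800) = 1863/2000 ≈ 0.931500
step 3 [1.5y] zero: DF = P = 9257/10000 ≈ 0.925700
step 4 [2y] swap r/2=272/12523: DF=(1 − 272/12523·(0.981300+0.931500+0.925700))/(1+272/12523) = 574/625 ≈ 0.918400
step 5 [2.5y] zero: DF = P = 179/200 ≈ 0.895000
step 6 [3y] swap r/2=1412/55107: DF=(1 − 1412/55107·(0.981300+0.931500+0.925700+0.918400+0.895000))/(1+1412/55107) = 2147/2500 ≈ 0.858800

1 1/2 9813/10000
2 1 1863/2000
3 3/2 9257/10000
4 2 574/625
5 5/2 179/200
6 3 2147/2500
s(1.5y) = (1/(9257/10000) − 1)/(3/2) = 1486/27771 ≈ 5.3509%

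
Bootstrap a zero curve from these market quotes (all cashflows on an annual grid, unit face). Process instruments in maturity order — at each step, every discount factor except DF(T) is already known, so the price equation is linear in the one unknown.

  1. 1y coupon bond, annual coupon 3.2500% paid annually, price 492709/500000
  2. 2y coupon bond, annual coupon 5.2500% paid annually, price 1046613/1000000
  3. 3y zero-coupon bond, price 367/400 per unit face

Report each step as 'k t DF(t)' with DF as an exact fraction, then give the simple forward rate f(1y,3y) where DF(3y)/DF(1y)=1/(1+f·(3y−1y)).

step 1 [1y] bond c/1=13/400: DF=(492709/500000 − 13/400·(0))/(1+13/400) = 1193/1250 ≈ 0.954400
step 2 [2y] bond c/1=21/400: DF=(1046613/1000000 − 21/400·(0.954400))/(1+21/400) = 2367/2500 ≈ 0.946800
step 3 [3y] zero: DF = P = 367/400 ≈ 0.917500

1 1 1193/1250
2 2 2367/2500
3 3 367/400
f(1y,3y) = ((1193/1250)/(367/400) − 1)/(2) = 369/18350 ≈ 2.0109%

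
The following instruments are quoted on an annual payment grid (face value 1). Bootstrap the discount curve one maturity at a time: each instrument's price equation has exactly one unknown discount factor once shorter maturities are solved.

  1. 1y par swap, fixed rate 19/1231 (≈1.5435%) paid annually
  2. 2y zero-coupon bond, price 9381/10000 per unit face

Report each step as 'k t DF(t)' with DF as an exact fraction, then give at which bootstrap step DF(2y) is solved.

1 1 1231/1250
2 2 9381/10000
DF(2y) is solved at step 2

step 1 [1y] swap r/1=19/1231: DF=(1 − 19/1231·(0))/(1+19/1231) = 1231/1250 ≈ 0.984800
step 2 [2y] zero: DF = P = 9381/10000 ≈ 0.938100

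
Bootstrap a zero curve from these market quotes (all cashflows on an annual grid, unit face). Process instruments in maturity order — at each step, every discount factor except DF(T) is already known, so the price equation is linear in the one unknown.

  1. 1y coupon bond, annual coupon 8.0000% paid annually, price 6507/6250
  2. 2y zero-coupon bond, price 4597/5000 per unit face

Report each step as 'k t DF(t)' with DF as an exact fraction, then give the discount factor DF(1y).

step 1 [1y] bond c/1=2/25: DF=(6507/6250 − 2/25·(0))/(1+2/25) = 241/250 ≈ 0.964000
step 2 [2y] zero: DF = P = 4597/5000 ≈ 0.919400

1 1 241/250
2 2 4597/5000
DF(1y) = 241/250 ≈ 0.964000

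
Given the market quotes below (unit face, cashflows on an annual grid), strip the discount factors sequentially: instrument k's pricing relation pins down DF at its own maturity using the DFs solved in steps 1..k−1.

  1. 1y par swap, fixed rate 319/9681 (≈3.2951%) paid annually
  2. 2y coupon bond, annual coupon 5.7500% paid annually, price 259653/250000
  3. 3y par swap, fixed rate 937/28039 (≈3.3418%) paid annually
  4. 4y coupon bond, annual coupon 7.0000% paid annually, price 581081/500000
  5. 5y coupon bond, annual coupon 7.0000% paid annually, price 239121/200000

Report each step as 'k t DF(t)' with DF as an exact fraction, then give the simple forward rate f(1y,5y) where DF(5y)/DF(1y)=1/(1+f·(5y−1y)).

step 1 [1y] swap r/1=319/9681: DF=(1 − 319/9681·(0))/(1+319/9681) = 9681/10000 ≈ 0.968100
step 2 [2y] bond c/1=23/400: DF=(259653/250000 − 23/400·(0.968100))/(1+23/400) = 1859/2000 ≈ 0.929500
step 3 [3y] swap r/1=937/28039: DF=(1 − 937/28039·(0.968100+0.929500))/(1+937/28039) = 9063/10000 ≈ 0.906300
step 4 [4y] bond c/1=7/100: DF=(581081/500000 − 7/100·(0.968100+0.929500+0.906300))/(1+7/100) = 9027/10000 ≈ 0.902700
step 5 [5y] bond c/1=7/100: DF=(239121/200000 − 7/100·(0.968100+0.929500+0.906300+0.902700))/(1+7/100) = 8749/10000 ≈ 0.874900

1 1 9681/10000
2 2 1859/2000
3 3 9063/10000
4 4 9027/10000
5 5 8749/10000
f(1y,5y) = ((9681/10000)/(8749/10000) − 1)/(4) = 233/8749 ≈ 2.6632%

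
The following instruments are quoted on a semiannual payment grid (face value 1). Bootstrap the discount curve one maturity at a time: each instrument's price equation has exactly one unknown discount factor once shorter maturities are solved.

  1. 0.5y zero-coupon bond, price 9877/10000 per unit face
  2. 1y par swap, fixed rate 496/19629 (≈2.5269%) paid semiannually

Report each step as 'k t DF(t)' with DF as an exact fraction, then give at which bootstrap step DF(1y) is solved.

1 1/2 9877/10000
2 1 1219/1250
DF(1y) is solved at step 2

step 1 [0.5y] zero: DF = P = 9877/10000 ≈ 0.987700
step 2 [1y] swap r/2=248/19629: DF=(1 − 248/19629·(0.987700))/(1+248/19629) = 1219/1250 ≈ 0.975200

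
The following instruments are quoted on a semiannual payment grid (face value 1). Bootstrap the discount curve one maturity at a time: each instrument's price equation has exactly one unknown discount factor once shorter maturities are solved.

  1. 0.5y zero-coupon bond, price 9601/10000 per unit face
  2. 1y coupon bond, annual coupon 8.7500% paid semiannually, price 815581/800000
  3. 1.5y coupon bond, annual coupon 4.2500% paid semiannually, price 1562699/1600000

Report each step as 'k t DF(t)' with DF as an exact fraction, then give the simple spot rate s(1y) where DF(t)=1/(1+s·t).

step 1 [0.5y] zero: DF = P = 9601/10000 ≈ 0.960100
step 2 [1y] bond c/2=7/160: DF=(815581/800000 − 7/160·(0.960100))/(1+7/160) = 1873/2000 ≈ 0.936500
step 3 [1.5y] bond c/2=17/800: DF=(1562699/1600000 − 17/800·(0.960100+0.936500))/(1+17/800) = 9169/10000 ≈ 0.916900

1 1/2 9601/10000
2 1 1873/2000
3 3/2 9169/10000
s(1y) = (1/(1873/2000) − 1)/(1) = 127/1873 ≈ 6.7806%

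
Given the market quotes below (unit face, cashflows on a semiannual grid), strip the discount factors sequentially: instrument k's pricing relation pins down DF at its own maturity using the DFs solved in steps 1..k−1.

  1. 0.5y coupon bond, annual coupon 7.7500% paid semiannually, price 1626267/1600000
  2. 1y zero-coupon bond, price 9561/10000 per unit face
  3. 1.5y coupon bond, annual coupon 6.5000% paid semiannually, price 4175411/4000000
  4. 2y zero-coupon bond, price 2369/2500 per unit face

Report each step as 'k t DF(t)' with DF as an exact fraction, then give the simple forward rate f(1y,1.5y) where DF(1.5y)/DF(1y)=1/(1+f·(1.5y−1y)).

step 1 [0.5y] bond c/2=31/800: DF=(1626267/1600000 − 31/800·(0))/(1+31/800) = 1957/2000 ≈ 0.978500
step 2 [1y] zero: DF = P = 9561/10000 ≈ 0.956100
step 3 [1.5y] bond c/2=13/400: DF=(4175411/4000000 − 13/400·(0.978500+0.956100))/(1+13/400) = 9501/10000 ≈ 0.950100
step 4 [2y] zero: DF = P = 2369/2500 ≈ 0.947600

1 1/2 1957/2000
2 1 9561/10000
3 3/2 9501/10000
4 2 2369/2500
f(1y,1.5y) = ((9561/10000)/(9501/10000) − 1)/(1/2) = 40/3167 ≈ 1.2630%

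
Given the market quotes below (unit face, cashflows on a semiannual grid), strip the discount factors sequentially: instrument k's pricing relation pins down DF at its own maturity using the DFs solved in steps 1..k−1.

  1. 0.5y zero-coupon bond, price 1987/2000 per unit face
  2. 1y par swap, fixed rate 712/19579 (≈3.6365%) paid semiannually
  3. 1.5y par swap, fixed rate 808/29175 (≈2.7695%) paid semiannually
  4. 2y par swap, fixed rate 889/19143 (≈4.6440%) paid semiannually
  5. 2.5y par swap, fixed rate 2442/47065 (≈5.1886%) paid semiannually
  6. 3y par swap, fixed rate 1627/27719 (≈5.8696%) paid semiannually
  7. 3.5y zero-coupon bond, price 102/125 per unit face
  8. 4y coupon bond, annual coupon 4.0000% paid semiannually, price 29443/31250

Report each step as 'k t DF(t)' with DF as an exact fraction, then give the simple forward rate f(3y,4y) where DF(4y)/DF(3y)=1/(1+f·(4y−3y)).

step 1 [0.5y] zero: DF = P = 1987/2000 ≈ 0.993500
step 2 [1y] swap r/2=356/19579: DF=(1 − 356/19579·(0.993500))/(1+356/19579) = 2411/2500 ≈ 0.964400
step 3 [1.5y] swap r/2=404/29175: DF=(1 − 404/29175·(0.993500+0.964400))/(1+404/29175) = 2399/2500 ≈ 0.959600
step 4 [2y] swap r/2=889/38286: DF=(1 − 889/38286·(0.993500+0.964400+0.959600))/(1+889/38286) = 9111/10000 ≈ 0.911100
step 5 [2.5y] swap r/2=1221/47065: DF=(1 − 1221/47065·(0.993500+0.964400+0.959600+0.911100))/(1+1221/47065) = 8779/10000 ≈ 0.877900
step 6 [3y] swap r/2=1627/55438: DF=(1 − 1627/55438·(0.993500+0.964400+0.959600+0.911100+0.877900))/(1+1627/55438) = 8373/10000 ≈ 0.837300
step 7 [3.5y] zero: DF = P = 102/125 ≈ 0.816000
step 8 [4y] bond c/2=1/50: DF=(29443/31250 − 1/50·(0.993500+0.964400+0.959600+0.911100+0.877900+0.837300+0.816000))/(1+1/50) = 799/1000 ≈ 0.799000

1 1/2 1987/2000
2 1 2411/2500
3 3/2 2399/2500
4 2 9111/10000
5 5/2 8779/10000
6 3 8373/10000
7 7/2 102/125
8 4 799/1000
f(3y,4y) = ((8373/10000)/(799/1000) − 1)/(1) = 383/7990 ≈ 4.7935%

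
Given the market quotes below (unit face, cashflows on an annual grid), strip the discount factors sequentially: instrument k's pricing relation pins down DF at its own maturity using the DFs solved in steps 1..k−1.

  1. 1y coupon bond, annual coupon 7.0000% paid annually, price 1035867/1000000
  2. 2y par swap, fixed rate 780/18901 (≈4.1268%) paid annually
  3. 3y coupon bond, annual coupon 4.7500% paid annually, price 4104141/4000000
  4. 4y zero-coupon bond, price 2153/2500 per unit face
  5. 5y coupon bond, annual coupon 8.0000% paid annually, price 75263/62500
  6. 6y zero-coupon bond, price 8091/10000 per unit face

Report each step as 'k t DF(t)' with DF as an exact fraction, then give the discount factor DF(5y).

step 1 [1y] bond c/1=7/100: DF=(1035867/1000000 − 7/100·(0))/(1+7/100) = 9681/10000 ≈ 0.968100
step 2 [2y] swap r/1=780/18901: DF=(1 − 780/18901·(0.968100))/(1+780/18901) = 461/500 ≈ 0.922000
step 3 [3y] bond c/1=19/400: DF=(4104141/4000000 − 19/400·(0.968100+0.922000))/(1+19/400) = 4469/5000 ≈ 0.893800
step 4 [4y] zero: DF = P = 2153/2500 ≈ 0.861200
step 5 [5y] bond c/1=2/25: DF=(75263/62500 − 2/25·(0.968100+0.922000+0.893800+0.861200))/(1+2/25) = 169/200 ≈ 0.845000
step 6 [6y] zero: DF = P = 8091/10000 ≈ 0.809100

1 1 9681/10000
2 2 461/500
3 3 4469/5000
4 4 2153/2500
5 5 169/200
6 6 8091/10000
DF(5y) = 169/200 ≈ 0.845000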